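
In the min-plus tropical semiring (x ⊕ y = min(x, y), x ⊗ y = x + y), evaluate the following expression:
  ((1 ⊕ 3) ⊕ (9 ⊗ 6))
((1 ⊕ 3) ⊕ (9 ⊗ 6)) = 1

Expand innermost to outermost. Recall ⊕ takes the minimum of its arguments and ⊗ takes their sum. Working out the expression ((1 ⊕ 3) ⊕ (9 ⊗ 6)) gives 1.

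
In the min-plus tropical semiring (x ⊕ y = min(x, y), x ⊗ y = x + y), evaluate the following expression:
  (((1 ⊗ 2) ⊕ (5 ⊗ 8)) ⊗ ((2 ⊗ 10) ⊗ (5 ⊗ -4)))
(((1 ⊗ 2) ⊕ (5 ⊗ 8)) ⊗ ((2 ⊗ 10) ⊗ (5 ⊗ -4))) = 16

Expand innermost to outermost. Recall ⊕ takes the minimum of its arguments and ⊗ takes their sum. Working out the expression (((1 ⊗ 2) ⊕ (5 ⊗ 8)) ⊗ ((2 ⊗ 10) ⊗ (5 ⊗ -4))) gives 16.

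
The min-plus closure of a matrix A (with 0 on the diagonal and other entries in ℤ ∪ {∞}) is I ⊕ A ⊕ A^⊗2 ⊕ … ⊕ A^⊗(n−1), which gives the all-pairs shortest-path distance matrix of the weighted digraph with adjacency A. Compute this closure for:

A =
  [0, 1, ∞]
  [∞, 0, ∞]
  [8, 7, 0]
Closure =
  [0, 1, ∞]
  [∞, 0, ∞]
  [8, 7, 0]

This is the Floyd-Warshall all-pairs shortest-path computation. For each intermediate vertex k = 0, 1, …, 2, update dist[i][j] ← min(dist[i][j], dist[i][k] + dist[k][j]). The final matrix gives, for each (i, j), the minimum total weight of any directed path from i to j (possibly empty when i = j).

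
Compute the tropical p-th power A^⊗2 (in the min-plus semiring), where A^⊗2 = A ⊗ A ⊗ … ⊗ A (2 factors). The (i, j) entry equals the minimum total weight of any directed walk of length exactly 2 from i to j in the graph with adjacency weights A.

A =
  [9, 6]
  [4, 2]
A^⊗2 =
  [10, 8]
  [6, 4]

Each entry (A^⊗2)_ij equals the minimum over all length-2 walks i = v_0 → v_1 → … → v_2 = j of Σ_t A[v_t][v_{t+1}]. For example, for (i, j) = (0, 1) we minimise over 2 possible intermediate vertex sequences; the minimum is 8, attained along the walk 0 → 1 → 1.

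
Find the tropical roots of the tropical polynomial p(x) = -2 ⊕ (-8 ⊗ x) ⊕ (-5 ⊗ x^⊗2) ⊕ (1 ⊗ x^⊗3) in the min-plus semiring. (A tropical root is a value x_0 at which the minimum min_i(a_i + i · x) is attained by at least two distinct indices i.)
Roots: {-6, -3, 6}

Each tropical root is a break point of the lower envelope of the lines y = a_i + i · x (there are 4 lines, with slopes 0, 1, ..., 3). Only the lines that attain the minimum somewhere contribute to roots; other lines are dominated. Here the surviving (envelope) indices are i = 3, i = 2, i = 1, i = 0.
Intersections between consecutive envelope lines give the roots: for adjacent envelope indices i < j the intersection is x = (a_i − a_j) / (j − i). Reading off the sorted break points: {-6, -3, 6}.
Verification: at each break x_0, at least two indices attain the minimum of min_i(a_i + i · x_0).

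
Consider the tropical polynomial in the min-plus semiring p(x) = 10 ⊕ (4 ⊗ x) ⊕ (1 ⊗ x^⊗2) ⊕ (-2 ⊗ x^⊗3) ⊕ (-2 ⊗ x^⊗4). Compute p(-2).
p(-2) = -10

A tropical monomial a ⊗ x^⊗i evaluates to a + i · x. Evaluating each term at x = -2:
  Term 0 contributes 10 + 0 · -2 = 10
  Term 1 contributes 4 + 1 · -2 = 2
  Term 2 contributes 1 + 2 · -2 = -3
  Term 3 contributes -2 + 3 · -2 = -8
  Term 4 contributes -2 + 4 · -2 = -10
p(-2) = ⊕ of these = min[10, 2, -3, -8, -10] = -10.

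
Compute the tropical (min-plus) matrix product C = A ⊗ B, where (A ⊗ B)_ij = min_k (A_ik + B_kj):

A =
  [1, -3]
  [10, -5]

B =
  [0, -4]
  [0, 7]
A ⊗ B =
  [-3, -3]
  [-5, 2]

Apply the min-plus product entry-by-entry:
  C[0][0] = min over k of (A[0][0] + B[0][0] = 1 + 0 = 1, A[0][1] + B[1][0] = -3 + 0 = -3) = -3 (attained at k = 1)
  C[0][1] = min over k of (A[0][0] + B[0][1] = 1 + -4 = -3, A[0][1] + B[1][1] = -3 + 7 = 4) = -3 (attained at k = 0)
  C[1][0] = min over k of (A[1][0] + B[0][0] = 10 + 0 = 10, A[1][1] + B[1][0] = -5 + 0 = -5) = -5 (attained at k = 1)
  C[1][1] = min over k of (A[1][0] + B[0][1] = 10 + -4 = 6, A[1][1] + B[1][1] = -5 + 7 = 2) = 2 (attained at k = 1)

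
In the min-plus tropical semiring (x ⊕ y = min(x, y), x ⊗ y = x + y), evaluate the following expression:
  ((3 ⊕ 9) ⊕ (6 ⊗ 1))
((3 ⊕ 9) ⊕ (6 ⊗ 1)) = 3

Expand innermost to outermost. Recall ⊕ takes the minimum of its arguments and ⊗ takes their sum. Working out the expression ((3 ⊕ 9) ⊕ (6 ⊗ 1)) gives 3.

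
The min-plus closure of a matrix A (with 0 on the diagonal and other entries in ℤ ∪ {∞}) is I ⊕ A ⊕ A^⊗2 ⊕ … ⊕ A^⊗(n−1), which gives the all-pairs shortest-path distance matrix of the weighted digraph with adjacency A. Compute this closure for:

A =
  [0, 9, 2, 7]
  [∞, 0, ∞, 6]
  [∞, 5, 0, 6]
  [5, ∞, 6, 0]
Closure =
  [0, 7, 2, 7]
  [11, 0, 12, 6]
  [11, 5, 0, 6]
  [5, 11, 6, 0]

This is the Floyd-Warshall all-pairs shortest-path computation. For each intermediate vertex k = 0, 1, …, 3, update dist[i][j] ← min(dist[i][j], dist[i][k] + dist[k][j]). The final matrix gives, for each (i, j), the minimum total weight of any directed path from i to j (possibly empty when i = j).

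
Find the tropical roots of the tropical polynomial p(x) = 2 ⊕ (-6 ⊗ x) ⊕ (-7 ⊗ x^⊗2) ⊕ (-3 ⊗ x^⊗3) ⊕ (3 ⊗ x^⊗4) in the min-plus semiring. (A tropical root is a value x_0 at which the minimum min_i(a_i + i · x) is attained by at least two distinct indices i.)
Roots: {-6, -4, 1, 8}

Each tropical root is a break point of the lower envelope of the lines y = a_i + i · x (there are 5 lines, with slopes 0, 1, ..., 4). Only the lines that attain the minimum somewhere contribute to roots; other lines are dominated. Here the surviving (envelope) indices are i = 4, i = 3, i = 2, i = 1, i = 0.
Intersections between consecutive envelope lines give the roots: for adjacent envelope indices i < j the intersection is x = (a_i − a_j) / (j − i). Reading off the sorted break points: {-6, -4, 1, 8}.
Verification: at each break x_0, at least two indices attain the minimum of min_i(a_i + i · x_0).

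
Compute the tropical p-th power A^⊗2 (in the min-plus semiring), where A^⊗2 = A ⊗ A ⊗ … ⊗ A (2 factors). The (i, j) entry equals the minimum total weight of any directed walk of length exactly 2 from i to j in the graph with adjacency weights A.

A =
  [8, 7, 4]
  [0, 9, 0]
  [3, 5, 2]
A^⊗2 =
  [7, 9, 6]
  [3, 5, 2]
  [5, 7, 4]

Each entry (A^⊗2)_ij equals the minimum over all length-2 walks i = v_0 → v_1 → … → v_2 = j of Σ_t A[v_t][v_{t+1}]. For example, for (i, j) = (0, 2) we minimise over 3 possible intermediate vertex sequences; the minimum is 6, attained along the walk 0 → 2 → 2.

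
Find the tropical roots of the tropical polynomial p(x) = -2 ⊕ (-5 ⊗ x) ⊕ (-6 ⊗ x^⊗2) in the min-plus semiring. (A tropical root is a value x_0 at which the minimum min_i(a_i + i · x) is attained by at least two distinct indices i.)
Roots: {1, 3}

Each tropical root is a break point of the lower envelope of the lines y = a_i + i · x (there are 3 lines, with slopes 0, 1, ..., 2). Only the lines that attain the minimum somewhere contribute to roots; other lines are dominated. Here the surviving (envelope) indices are i = 2, i = 1, i = 0.
Intersections between consecutive envelope lines give the roots: for adjacent envelope indices i < j the intersection is x = (a_i − a_j) / (j − i). Reading off the sorted break points: {1, 3}.
Verification: at each break x_0, at least two indices attain the minimum of min_i(a_i + i · x_0).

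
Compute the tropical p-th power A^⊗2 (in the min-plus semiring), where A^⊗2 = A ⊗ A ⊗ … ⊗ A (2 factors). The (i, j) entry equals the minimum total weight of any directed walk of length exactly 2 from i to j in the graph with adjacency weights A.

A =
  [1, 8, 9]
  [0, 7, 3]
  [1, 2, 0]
A^⊗2 =
  [2, 9, 9]
  [1, 5, 3]
  [1, 2, 0]

Each entry (A^⊗2)_ij equals the minimum over all length-2 walks i = v_0 → v_1 → … → v_2 = j of Σ_t A[v_t][v_{t+1}]. For example, for (i, j) = (0, 2) we minimise over 3 possible intermediate vertex sequences; the minimum is 9, attained along the walk 0 → 2 → 2.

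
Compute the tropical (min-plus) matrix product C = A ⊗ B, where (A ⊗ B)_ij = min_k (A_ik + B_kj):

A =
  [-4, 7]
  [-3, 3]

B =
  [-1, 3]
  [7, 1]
A ⊗ B =
  [-5, -1]
  [-4, 0]

Apply the min-plus product entry-by-entry:
  C[0][0] = min over k of (A[0][0] + B[0][0] = -4 + -1 = -5, A[0][1] + B[1][0] = 7 + 7 = 14) = -5 (attained at k = 0)
  C[0][1] = min over k of (A[0][0] + B[0][1] = -4 + 3 = -1, A[0][1] + B[1][1] = 7 + 1 = 8) = -1 (attained at k = 0)
  C[1][0] = min over k of (A[1][0] + B[0][0] = -3 + -1 = -4, A[1][1] + B[1][0] = 3 + 7 = 10) = -4 (attained at k = 0)
  C[1][1] = min over k of (A[1][0] + B[0][1] = -3 + 3 = 0, A[1][1] + B[1][1] = 3 + 1 = 4) = 0 (attained at k = 0)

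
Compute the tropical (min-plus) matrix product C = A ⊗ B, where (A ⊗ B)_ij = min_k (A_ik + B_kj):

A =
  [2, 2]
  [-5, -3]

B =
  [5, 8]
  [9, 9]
A ⊗ B =
  [7, 10]
  [0, 3]

Apply the min-plus product entry-by-entry:
  C[0][0] = min over k of (A[0][0] + B[0][0] = 2 + 5 = 7, A[0][1] + B[1][0] = 2 + 9 = 11) = 7 (attained at k = 0)
  C[0][1] = min over k of (A[0][0] + B[0][1] = 2 + 8 = 10, A[0][1] + B[1][1] = 2 + 9 = 11) = 10 (attained at k = 0)
  C[1][0] = min over k of (A[1][0] + B[0][0] = -5 + 5 = 0, A[1][1] + B[1][0] = -3 + 9 = 6) = 0 (attained at k = 0)
  C[1][1] = min over k of (A[1][0] + B[0][1] = -5 + 8 = 3, A[1][1] + B[1][1] = -3 + 9 = 6) = 3 (attained at k = 0)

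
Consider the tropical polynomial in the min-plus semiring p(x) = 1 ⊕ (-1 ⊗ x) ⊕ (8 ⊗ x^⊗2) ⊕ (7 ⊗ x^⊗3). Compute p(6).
p(6) = 1

A tropical monomial a ⊗ x^⊗i evaluates to a + i · x. Evaluating each term at x = 6:
  Term 0 contributes 1 + 0 · 6 = 1
  Term 1 contributes -1 + 1 · 6 = 5
  Term 2 contributes 8 + 2 · 6 = 20
  Term 3 contributes 7 + 3 · 6 = 25
p(6) = ⊕ of these = min[1, 5, 20, 25] = 1.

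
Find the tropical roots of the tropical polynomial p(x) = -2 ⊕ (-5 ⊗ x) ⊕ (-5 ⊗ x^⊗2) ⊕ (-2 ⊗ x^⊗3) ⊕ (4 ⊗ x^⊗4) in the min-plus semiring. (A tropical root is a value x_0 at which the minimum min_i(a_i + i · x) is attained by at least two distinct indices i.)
Roots: {-6, -3, 0, 3}

Each tropical root is a break point of the lower envelope of the lines y = a_i + i · x (there are 5 lines, with slopes 0, 1, ..., 4). Only the lines that attain the minimum somewhere contribute to roots; other lines are dominated. Here the surviving (envelope) indices are i = 4, i = 3, i = 2, i = 1, i = 0.
Intersections between consecutive envelope lines give the roots: for adjacent envelope indices i < j the intersection is x = (a_i − a_j) / (j − i). Reading off the sorted break points: {-6, -3, 0, 3}.
Verification: at each break x_0, at least two indices attain the minimum of min_i(a_i + i · x_0).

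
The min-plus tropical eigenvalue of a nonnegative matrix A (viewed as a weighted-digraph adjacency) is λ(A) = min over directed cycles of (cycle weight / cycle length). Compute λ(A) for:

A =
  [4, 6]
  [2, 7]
λ(A) = 4

Enumerate directed cycles and compute their means (weight / length). Sample:
  cycle 0 → 0: weight = 4, length = 1, mean = 4/1 ≈ 4.000
  cycle 1 → 1: weight = 7, length = 1, mean = 7/1 ≈ 7.000
  cycle 0 → 1 → 0: weight = 8, length = 2, mean = 8/2 ≈ 4.000
  cycle 1 → 0 → 1: weight = 8, length = 2, mean = 8/2 ≈ 4.000
Minimum mean = 4.000, attained e.g. along the cycle 0 → 0 with weight 4 and length 1. So λ(A) = 4/1 = 4.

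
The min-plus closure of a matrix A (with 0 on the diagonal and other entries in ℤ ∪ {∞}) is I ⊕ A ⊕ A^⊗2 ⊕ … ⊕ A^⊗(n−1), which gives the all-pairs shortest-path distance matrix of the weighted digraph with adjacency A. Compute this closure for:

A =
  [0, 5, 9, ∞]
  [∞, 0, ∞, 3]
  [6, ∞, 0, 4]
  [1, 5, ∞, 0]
Closure =
  [0, 5, 9, 8]
  [4, 0, 13, 3]
  [5, 9, 0, 4]
  [1, 5, 10, 0]

This is the Floyd-Warshall all-pairs shortest-path computation. For each intermediate vertex k = 0, 1, …, 3, update dist[i][j] ← min(dist[i][j], dist[i][k] + dist[k][j]). The final matrix gives, for each (i, j), the minimum total weight of any directed path from i to j (possibly empty when i = j).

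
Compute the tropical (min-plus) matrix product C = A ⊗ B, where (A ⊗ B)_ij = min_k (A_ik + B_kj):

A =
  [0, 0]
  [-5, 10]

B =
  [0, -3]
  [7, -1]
A ⊗ B =
  [0, -3]
  [-5, -8]

Apply the min-plus product entry-by-entry:
  C[0][0] = min over k of (A[0][0] + B[0][0] = 0 + 0 = 0, A[0][1] + B[1][0] = 0 + 7 = 7) = 0 (attained at k = 0)
  C[0][1] = min over k of (A[0][0] + B[0][1] = 0 + -3 = -3, A[0][1] + B[1][1] = 0 + -1 = -1) = -3 (attained at k = 0)
  C[1][0] = min over k of (A[1][0] + B[0][0] = -5 + 0 = -5, A[1][1] + B[1][0] = 10 + 7 = 17) = -5 (attained at k = 0)
  C[1][1] = min over k of (A[1][0] + B[0][1] = -5 + -3 = -8, A[1][1] + B[1][1] = 10 + -1 = 9) = -8 (attained at k = 0)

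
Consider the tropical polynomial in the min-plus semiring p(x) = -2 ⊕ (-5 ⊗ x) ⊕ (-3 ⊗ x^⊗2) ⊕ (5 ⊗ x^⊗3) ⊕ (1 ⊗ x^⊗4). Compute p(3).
p(3) = -2

A tropical monomial a ⊗ x^⊗i evaluates to a + i · x. Evaluating each term at x = 3:
  Term 0 contributes -2 + 0 · 3 = -2
  Term 1 contributes -5 + 1 · 3 = -2
  Term 2 contributes -3 + 2 · 3 = 3
  Term 3 contributes 5 + 3 · 3 = 14
  Term 4 contributes 1 + 4 · 3 = 13
p(3) = ⊕ of these = min[-2, -2, 3, 14, 13] = -2.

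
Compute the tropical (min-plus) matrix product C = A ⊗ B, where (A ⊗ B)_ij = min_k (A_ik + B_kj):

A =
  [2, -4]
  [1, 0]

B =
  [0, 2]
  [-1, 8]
A ⊗ B =
  [-5, 4]
  [-1, 3]

Apply the min-plus product entry-by-entry:
  C[0][0] = min over k of (A[0][0] + B[0][0] = 2 + 0 = 2, A[0][1] + B[1][0] = -4 + -1 = -5) = -5 (attained at k = 1)
  C[0][1] = min over k of (A[0][0] + B[0][1] = 2 + 2 = 4, A[0][1] + B[1][1] = -4 + 8 = 4) = 4 (attained at k = 0)
  C[1][0] = min over k of (A[1][0] + B[0][0] = 1 + 0 = 1, A[1][1] + B[1][0] = 0 + -1 = -1) = -1 (attained at k = 1)
  C[1][1] = min over k of (A[1][0] + B[0][1] = 1 + 2 = 3, A[1][1] + B[1][1] = 0 + 8 = 8) = 3 (attained at k = 0)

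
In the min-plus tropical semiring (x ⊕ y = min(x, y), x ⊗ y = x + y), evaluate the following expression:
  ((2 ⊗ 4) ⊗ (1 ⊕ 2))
((2 ⊗ 4) ⊗ (1 ⊕ 2)) = 7

Expand innermost to outermost. Recall ⊕ takes the minimum of its arguments and ⊗ takes their sum. Working out the expression ((2 ⊗ 4) ⊗ (1 ⊕ 2)) gives 7.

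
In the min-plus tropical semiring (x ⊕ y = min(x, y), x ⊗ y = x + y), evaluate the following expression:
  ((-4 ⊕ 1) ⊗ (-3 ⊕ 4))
((-4 ⊕ 1) ⊗ (-3 ⊕ 4)) = -7

Expand innermost to outermost. Recall ⊕ takes the minimum of its arguments and ⊗ takes their sum. Working out the expression ((-4 ⊕ 1) ⊗ (-3 ⊕ 4)) gives -7.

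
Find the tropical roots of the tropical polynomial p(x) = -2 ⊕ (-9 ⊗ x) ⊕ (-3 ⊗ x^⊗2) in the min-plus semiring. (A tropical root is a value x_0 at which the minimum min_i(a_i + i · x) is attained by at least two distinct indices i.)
Roots: {-6, 7}

Each tropical root is a break point of the lower envelope of the lines y = a_i + i · x (there are 3 lines, with slopes 0, 1, ..., 2). Only the lines that attain the minimum somewhere contribute to roots; other lines are dominated. Here the surviving (envelope) indices are i = 2, i = 1, i = 0.
Intersections between consecutive envelope lines give the roots: for adjacent envelope indices i < j the intersection is x = (a_i − a_j) / (j − i). Reading off the sorted break points: {-6, 7}.
Verification: at each break x_0, at least two indices attain the minimum of min_i(a_i + i · x_0).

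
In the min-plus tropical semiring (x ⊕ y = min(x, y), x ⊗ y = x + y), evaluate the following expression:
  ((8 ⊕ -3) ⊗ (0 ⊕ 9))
((8 ⊕ -3) ⊗ (0 ⊕ 9)) = -3

Expand innermost to outermost. Recall ⊕ takes the minimum of its arguments and ⊗ takes their sum. Working out the expression ((8 ⊕ -3) ⊗ (0 ⊕ 9)) gives -3.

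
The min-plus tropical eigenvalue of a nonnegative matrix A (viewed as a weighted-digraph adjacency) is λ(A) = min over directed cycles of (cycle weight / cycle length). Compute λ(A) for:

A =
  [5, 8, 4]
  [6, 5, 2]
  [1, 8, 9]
λ(A) = 5/2

Enumerate directed cycles and compute their means (weight / length). Sample:
  cycle 0 → 0: weight = 5, length = 1, mean = 5/1 ≈ 5.000
  cycle 1 → 1: weight = 5, length = 1, mean = 5/1 ≈ 5.000
  cycle 2 → 2: weight = 9, length = 1, mean = 9/1 ≈ 9.000
  cycle 0 → 1 → 0: weight = 14, length = 2, mean = 14/2 ≈ 7.000
  cycle 0 → 2 → 0: weight = 5, length = 2, mean = 5/2 ≈ 2.500
  cycle 1 → 0 → 1: weight = 14, length = 2, mean = 14/2 ≈ 7.000
Minimum mean = 2.500, attained e.g. along the cycle 0 → 2 → 0 with weight 5 and length 2. So λ(A) = 5/2 = 5/2.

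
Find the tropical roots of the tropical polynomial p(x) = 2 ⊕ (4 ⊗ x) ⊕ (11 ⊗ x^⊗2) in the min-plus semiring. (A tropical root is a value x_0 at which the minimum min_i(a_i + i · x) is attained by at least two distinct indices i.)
Roots: {-7, -2}

Each tropical root is a break point of the lower envelope of the lines y = a_i + i · x (there are 3 lines, with slopes 0, 1, ..., 2). Only the lines that attain the minimum somewhere contribute to roots; other lines are dominated. Here the surviving (envelope) indices are i = 2, i = 1, i = 0.
Intersections between consecutive envelope lines give the roots: for adjacent envelope indices i < j the intersection is x = (a_i − a_j) / (j − i). Reading off the sorted break points: {-7, -2}.
Verification: at each break x_0, at least two indices attain the minimum of min_i(a_i + i · x_0).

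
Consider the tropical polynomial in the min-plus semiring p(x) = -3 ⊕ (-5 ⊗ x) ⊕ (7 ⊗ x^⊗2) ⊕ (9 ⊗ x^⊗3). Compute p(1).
p(1) = -4

A tropical monomial a ⊗ x^⊗i evaluates to a + i · x. Evaluating each term at x = 1:
  Term 0 contributes -3 + 0 · 1 = -3
  Term 1 contributes -5 + 1 · 1 = -4
  Term 2 contributes 7 + 2 · 1 = 9
  Term 3 contributes 9 + 3 · 1 = 12
p(1) = ⊕ of these = min[-3, -4, 9, 12] = -4.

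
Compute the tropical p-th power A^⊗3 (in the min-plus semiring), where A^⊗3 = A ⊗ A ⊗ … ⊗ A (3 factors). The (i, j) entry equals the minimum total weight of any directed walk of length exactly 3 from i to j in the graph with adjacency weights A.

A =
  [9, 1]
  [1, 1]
A^⊗3 =
  [3, 3]
  [3, 3]

Each entry (A^⊗3)_ij equals the minimum over all length-3 walks i = v_0 → v_1 → … → v_3 = j of Σ_t A[v_t][v_{t+1}]. For example, for (i, j) = (0, 1) we minimise over 4 possible intermediate vertex sequences; the minimum is 3, attained along the walk 0 → 1 → 0 → 1.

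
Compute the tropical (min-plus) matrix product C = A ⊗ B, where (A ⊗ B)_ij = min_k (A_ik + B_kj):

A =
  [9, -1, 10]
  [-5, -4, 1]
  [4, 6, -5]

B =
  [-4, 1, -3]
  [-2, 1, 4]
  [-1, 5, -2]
A ⊗ B =
  [-3, 0, 3]
  [-9, -4, -8]
  [-6, 0, -7]

Apply the min-plus product entry-by-entry:
  C[0][0] = min over k of (A[0][0] + B[0][0] = 9 + -4 = 5, A[0][1] + B[1][0] = -1 + -2 = -3, A[0][2] + B[2][0] = 10 + -1 = 9) = -3 (attained at k = 1)
  C[0][1] = min over k of (A[0][0] + B[0][1] = 9 + 1 = 10, A[0][1] + B[1][1] = -1 + 1 = 0, A[0][2] + B[2][1] = 10 + 5 = 15) = 0 (attained at k = 1)
  C[0][2] = min over k of (A[0][0] + B[0][2] = 9 + -3 = 6, A[0][1] + B[1][2] = -1 + 4 = 3, A[0][2] + B[2][2] = 10 + -2 = 8) = 3 (attained at k = 1)
  C[1][0] = min over k of (A[1][0] + B[0][0] = -5 + -4 = -9, A[1][1] + B[1][0] = -4 + -2 = -6, A[1][2] + B[2][0] = 1 + -1 = 0) = -9 (attained at k = 0)
  C[1][1] = min over k of (A[1][0] + B[0][1] = -5 + 1 = -4, A[1][1] + B[1][1] = -4 + 1 = -3, A[1][2] + B[2][1] = 1 + 5 = 6) = -4 (attained at k = 0)
  C[1][2] = min over k of (A[1][0] + B[0][2] = -5 + -3 = -8, A[1][1] + B[1][2] = -4 + 4 = 0, A[1][2] + B[2][2] = 1 + -2 = -1) = -8 (attained at k = 0)
  C[2][0] = min over k of (A[2][0] + B[0][0] = 4 + -4 = 0, A[2][1] + B[1][0] = 6 + -2 = 4, A[2][2] + B[2][0] = -5 + -1 = -6) = -6 (attained at k = 2)
  C[2][1] = min over k of (A[2][0] + B[0][1] = 4 + 1 = 5, A[2][1] + B[1][1] = 6 + 1 = 7, A[2][2] + B[2][1] = -5 + 5 = 0) = 0 (attained at k = 2)
  C[2][2] = min over k of (A[2][0] + B[0][2] = 4 + -3 = 1, A[2][1] + B[1][2] = 6 + 4 = 10, A[2][2] + B[2][2] = -5 + -2 = -7) = -7 (attained at k = 2)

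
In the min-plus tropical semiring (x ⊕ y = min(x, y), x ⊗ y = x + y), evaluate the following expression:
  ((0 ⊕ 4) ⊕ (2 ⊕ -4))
((0 ⊕ 4) ⊕ (2 ⊕ -4)) = -4

Expand innermost to outermost. Recall ⊕ takes the minimum of its arguments and ⊗ takes their sum. Working out the expression ((0 ⊕ 4) ⊕ (2 ⊕ -4)) gives -4.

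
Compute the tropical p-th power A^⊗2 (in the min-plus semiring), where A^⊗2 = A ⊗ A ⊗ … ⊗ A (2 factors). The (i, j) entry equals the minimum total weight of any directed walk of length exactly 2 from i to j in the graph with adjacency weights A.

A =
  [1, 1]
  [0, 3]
A^⊗2 =
  [1, 2]
  [1, 1]

Each entry (A^⊗2)_ij equals the minimum over all length-2 walks i = v_0 → v_1 → … → v_2 = j of Σ_t A[v_t][v_{t+1}]. For example, for (i, j) = (0, 1) we minimise over 2 possible intermediate vertex sequences; the minimum is 2, attained along the walk 0 → 0 → 1.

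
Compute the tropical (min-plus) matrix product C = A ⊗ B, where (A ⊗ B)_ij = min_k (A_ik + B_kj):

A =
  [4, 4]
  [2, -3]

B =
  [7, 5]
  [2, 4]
A ⊗ B =
  [6, 8]
  [-1, 1]

Apply the min-plus product entry-by-entry:
  C[0][0] = min over k of (A[0][0] + B[0][0] = 4 + 7 = 11, A[0][1] + B[1][0] = 4 + 2 = 6) = 6 (attained at k = 1)
  C[0][1] = min over k of (A[0][0] + B[0][1] = 4 + 5 = 9, A[0][1] + B[1][1] = 4 + 4 = 8) = 8 (attained at k = 1)
  C[1][0] = min over k of (A[1][0] + B[0][0] = 2 + 7 = 9, A[1][1] + B[1][0] = -3 + 2 = -1) = -1 (attained at k = 1)
  C[1][1] = min over k of (A[1][0] + B[0][1] = 2 + 5 = 7, A[1][1] + B[1][1] = -3 + 4 = 1) = 1 (attained at k = 1)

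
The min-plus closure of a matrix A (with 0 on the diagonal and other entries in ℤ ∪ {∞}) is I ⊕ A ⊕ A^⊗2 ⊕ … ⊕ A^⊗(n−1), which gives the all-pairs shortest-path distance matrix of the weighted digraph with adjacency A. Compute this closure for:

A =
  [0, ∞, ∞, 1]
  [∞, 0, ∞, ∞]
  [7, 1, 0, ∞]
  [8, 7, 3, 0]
Closure =
  [0, 5, 4, 1]
  [∞, 0, ∞, ∞]
  [7, 1, 0, 8]
  [8, 4, 3, 0]

This is the Floyd-Warshall all-pairs shortest-path computation. For each intermediate vertex k = 0, 1, …, 3, update dist[i][j] ← min(dist[i][j], dist[i][k] + dist[k][j]). The final matrix gives, for each (i, j), the minimum total weight of any directed path from i to j (possibly empty when i = j).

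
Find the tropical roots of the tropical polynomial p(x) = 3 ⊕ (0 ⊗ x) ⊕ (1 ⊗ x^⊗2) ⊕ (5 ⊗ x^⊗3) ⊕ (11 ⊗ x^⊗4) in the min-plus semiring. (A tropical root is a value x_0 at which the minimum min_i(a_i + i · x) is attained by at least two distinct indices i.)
Roots: {-6, -4, -1, 3}

Each tropical root is a break point of the lower envelope of the lines y = a_i + i · x (there are 5 lines, with slopes 0, 1, ..., 4). Only the lines that attain the minimum somewhere contribute to roots; other lines are dominated. Here the surviving (envelope) indices are i = 4, i = 3, i = 2, i = 1, i = 0.
Intersections between consecutive envelope lines give the roots: for adjacent envelope indices i < j the intersection is x = (a_i − a_j) / (j − i). Reading off the sorted break points: {-6, -4, -1, 3}.
Verification: at each break x_0, at least two indices attain the minimum of min_i(a_i + i · x_0).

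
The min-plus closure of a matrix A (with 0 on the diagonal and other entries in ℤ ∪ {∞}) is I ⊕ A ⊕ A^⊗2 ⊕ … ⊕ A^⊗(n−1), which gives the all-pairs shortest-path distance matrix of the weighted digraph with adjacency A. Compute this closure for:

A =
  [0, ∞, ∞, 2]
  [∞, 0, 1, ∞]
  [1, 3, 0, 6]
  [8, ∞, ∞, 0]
Closure =
  [0, ∞, ∞, 2]
  [2, 0, 1, 4]
  [1, 3, 0, 3]
  [8, ∞, ∞, 0]

This is the Floyd-Warshall all-pairs shortest-path computation. For each intermediate vertex k = 0, 1, …, 3, update dist[i][j] ← min(dist[i][j], dist[i][k] + dist[k][j]). The final matrix gives, for each (i, j), the minimum total weight of any directed path from i to j (possibly empty when i = j).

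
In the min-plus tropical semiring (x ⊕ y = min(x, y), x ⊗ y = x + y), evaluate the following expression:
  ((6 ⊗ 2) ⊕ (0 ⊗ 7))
((6 ⊗ 2) ⊕ (0 ⊗ 7)) = 7

Expand innermost to outermost. Recall ⊕ takes the minimum of its arguments and ⊗ takes their sum. Working out the expression ((6 ⊗ 2) ⊕ (0 ⊗ 7)) gives 7.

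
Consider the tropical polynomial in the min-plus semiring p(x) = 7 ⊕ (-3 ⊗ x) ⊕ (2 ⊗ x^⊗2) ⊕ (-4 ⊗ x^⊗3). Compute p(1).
p(1) = -2

A tropical monomial a ⊗ x^⊗i evaluates to a + i · x. Evaluating each term at x = 1:
  Term 0 contributes 7 + 0 · 1 = 7
  Term 1 contributes -3 + 1 · 1 = -2
  Term 2 contributes 2 + 2 · 1 = 4
  Term 3 contributes -4 + 3 · 1 = -1
p(1) = ⊕ of these = min[7, -2, 4, -1] = -2.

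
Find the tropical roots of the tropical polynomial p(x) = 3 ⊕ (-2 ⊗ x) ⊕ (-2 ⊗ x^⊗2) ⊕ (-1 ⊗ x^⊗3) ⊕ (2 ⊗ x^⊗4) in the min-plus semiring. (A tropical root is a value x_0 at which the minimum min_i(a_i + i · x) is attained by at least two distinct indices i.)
Roots: {-3, -1, 0, 5}

Each tropical root is a break point of the lower envelope of the lines y = a_i + i · x (there are 5 lines, with slopes 0, 1, ..., 4). Only the lines that attain the minimum somewhere contribute to roots; other lines are dominated. Here the surviving (envelope) indices are i = 4, i = 3, i = 2, i = 1, i = 0.
Intersections between consecutive envelope lines give the roots: for adjacent envelope indices i < j the intersection is x = (a_i − a_j) / (j − i). Reading off the sorted break points: {-3, -1, 0, 5}.
Verification: at each break x_0, at least two indices attain the minimum of min_i(a_i + i · x_0).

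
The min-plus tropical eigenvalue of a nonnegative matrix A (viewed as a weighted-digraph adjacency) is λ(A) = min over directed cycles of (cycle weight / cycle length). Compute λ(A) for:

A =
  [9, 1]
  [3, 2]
λ(A) = 2

Enumerate directed cycles and compute their means (weight / length). Sample:
  cycle 0 → 0: weight = 9, length = 1, mean = 9/1 ≈ 9.000
  cycle 1 → 1: weight = 2, length = 1, mean = 2/1 ≈ 2.000
  cycle 0 → 1 → 0: weight = 4, length = 2, mean = 4/2 ≈ 2.000
  cycle 1 → 0 → 1: weight = 4, length = 2, mean = 4/2 ≈ 2.000
Minimum mean = 2.000, attained e.g. along the cycle 1 → 1 with weight 2 and length 1. So λ(A) = 2/1 = 2.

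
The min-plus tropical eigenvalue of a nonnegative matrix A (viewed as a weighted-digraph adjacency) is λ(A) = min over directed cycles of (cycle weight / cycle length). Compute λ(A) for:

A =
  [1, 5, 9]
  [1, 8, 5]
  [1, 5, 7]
λ(A) = 1

Enumerate directed cycles and compute their means (weight / length). Sample:
  cycle 0 → 0: weight = 1, length = 1, mean = 1/1 ≈ 1.000
  cycle 1 → 1: weight = 8, length = 1, mean = 8/1 ≈ 8.000
  cycle 2 → 2: weight = 7, length = 1, mean = 7/1 ≈ 7.000
  cycle 0 → 1 → 0: weight = 6, length = 2, mean = 6/2 ≈ 3.000
  cycle 0 → 2 → 0: weight = 10, length = 2, mean = 10/2 ≈ 5.000
  cycle 1 → 0 → 1: weight = 6, length = 2, mean = 6/2 ≈ 3.000
Minimum mean = 1.000, attained e.g. along the cycle 0 → 0 with weight 1 and length 1. So λ(A) = 1/1 = 1.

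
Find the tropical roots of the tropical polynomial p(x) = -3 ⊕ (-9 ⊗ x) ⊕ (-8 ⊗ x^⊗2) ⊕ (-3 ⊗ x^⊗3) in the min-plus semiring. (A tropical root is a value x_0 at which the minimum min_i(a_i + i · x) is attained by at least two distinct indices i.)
Roots: {-5, -1, 6}

Each tropical root is a break point of the lower envelope of the lines y = a_i + i · x (there are 4 lines, with slopes 0, 1, ..., 3). Only the lines that attain the minimum somewhere contribute to roots; other lines are dominated. Here the surviving (envelope) indices are i = 3, i = 2, i = 1, i = 0.
Intersections between consecutive envelope lines give the roots: for adjacent envelope indices i < j the intersection is x = (a_i − a_j) / (j − i). Reading off the sorted break points: {-5, -1, 6}.
Verification: at each break x_0, at least two indices attain the minimum of min_i(a_i + i · x_0).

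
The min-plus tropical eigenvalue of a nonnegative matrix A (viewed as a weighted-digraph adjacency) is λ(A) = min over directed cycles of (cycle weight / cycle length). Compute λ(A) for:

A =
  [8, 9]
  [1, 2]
λ(A) = 2

Enumerate directed cycles and compute their means (weight / length). Sample:
  cycle 0 → 0: weight = 8, length = 1, mean = 8/1 ≈ 8.000
  cycle 1 → 1: weight = 2, length = 1, mean = 2/1 ≈ 2.000
  cycle 0 → 1 → 0: weight = 10, length = 2, mean = 10/2 ≈ 5.000
  cycle 1 → 0 → 1: weight = 10, length = 2, mean = 10/2 ≈ 5.000
Minimum mean = 2.000, attained e.g. along the cycle 1 → 1 with weight 2 and length 1. So λ(A) = 2/1 = 2.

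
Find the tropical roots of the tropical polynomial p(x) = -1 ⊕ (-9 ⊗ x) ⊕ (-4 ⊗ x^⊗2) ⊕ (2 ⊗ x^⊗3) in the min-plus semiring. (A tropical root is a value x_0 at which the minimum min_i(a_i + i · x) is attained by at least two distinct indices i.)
Roots: {-6, -5, 8}

Each tropical root is a break point of the lower envelope of the lines y = a_i + i · x (there are 4 lines, with slopes 0, 1, ..., 3). Only the lines that attain the minimum somewhere contribute to roots; other lines are dominated. Here the surviving (envelope) indices are i = 3, i = 2, i = 1, i = 0.
Intersections between consecutive envelope lines give the roots: for adjacent envelope indices i < j the intersection is x = (a_i − a_j) / (j − i). Reading off the sorted break points: {-6, -5, 8}.
Verification: at each break x_0, at least two indices attain the minimum of min_i(a_i + i · x_0).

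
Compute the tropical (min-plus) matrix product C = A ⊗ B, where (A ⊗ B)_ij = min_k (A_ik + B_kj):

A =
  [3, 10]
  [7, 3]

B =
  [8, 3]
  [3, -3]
A ⊗ B =
  [11, 6]
  [6, 0]

Apply the min-plus product entry-by-entry:
  C[0][0] = min over k of (A[0][0] + B[0][0] = 3 + 8 = 11, A[0][1] + B[1][0] = 10 + 3 = 13) = 11 (attained at k = 0)
  C[0][1] = min over k of (A[0][0] + B[0][1] = 3 + 3 = 6, A[0][1] + B[1][1] = 10 + -3 = 7) = 6 (attained at k = 0)
  C[1][0] = min over k of (A[1][0] + B[0][0] = 7 + 8 = 15, A[1][1] + B[1][0] = 3 + 3 = 6) = 6 (attained at k = 1)
  C[1][1] = min over k of (A[1][0] + B[0][1] = 7 + 3 = 10, A[1][1] + B[1][1] = 3 + -3 = 0) = 0 (attained at k = 1)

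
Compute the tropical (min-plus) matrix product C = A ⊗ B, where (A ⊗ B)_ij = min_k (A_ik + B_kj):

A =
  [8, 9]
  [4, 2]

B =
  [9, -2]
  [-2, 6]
A ⊗ B =
  [7, 6]
  [0, 2]

Apply the min-plus product entry-by-entry:
  C[0][0] = min over k of (A[0][0] + B[0][0] = 8 + 9 = 17, A[0][1] + B[1][0] = 9 + -2 = 7) = 7 (attained at k = 1)
  C[0][1] = min over k of (A[0][0] + B[0][1] = 8 + -2 = 6, A[0][1] + B[1][1] = 9 + 6 = 15) = 6 (attained at k = 0)
  C[1][0] = min over k of (A[1][0] + B[0][0] = 4 + 9 = 13, A[1][1] + B[1][0] = 2 + -2 = 0) = 0 (attained at k = 1)
  C[1][1] = min over k of (A[1][0] + B[0][1] = 4 + -2 = 2, A[1][1] + B[1][1] = 2 + 6 = 8) = 2 (attained at k = 0)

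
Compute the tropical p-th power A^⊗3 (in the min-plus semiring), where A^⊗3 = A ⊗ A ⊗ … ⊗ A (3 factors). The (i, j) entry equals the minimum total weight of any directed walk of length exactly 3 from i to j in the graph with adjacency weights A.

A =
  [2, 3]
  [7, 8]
A^⊗3 =
  [6, 7]
  [11, 12]

Each entry (A^⊗3)_ij equals the minimum over all length-3 walks i = v_0 → v_1 → … → v_3 = j of Σ_t A[v_t][v_{t+1}]. For example, for (i, j) = (0, 1) we minimise over 4 possible intermediate vertex sequences; the minimum is 7, attained along the walk 0 → 0 → 0 → 1.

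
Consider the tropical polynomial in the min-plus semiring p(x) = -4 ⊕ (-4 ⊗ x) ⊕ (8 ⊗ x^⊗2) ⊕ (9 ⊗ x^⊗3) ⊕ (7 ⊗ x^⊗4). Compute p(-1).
p(-1) = -5

A tropical monomial a ⊗ x^⊗i evaluates to a + i · x. Evaluating each term at x = -1:
  Term 0 contributes -4 + 0 · -1 = -4
  Term 1 contributes -4 + 1 · -1 = -5
  Term 2 contributes 8 + 2 · -1 = 6
  Term 3 contributes 9 + 3 · -1 = 6
  Term 4 contributes 7 + 4 · -1 = 3
p(-1) = ⊕ of these = min[-4, -5, 6, 6, 3] = -5.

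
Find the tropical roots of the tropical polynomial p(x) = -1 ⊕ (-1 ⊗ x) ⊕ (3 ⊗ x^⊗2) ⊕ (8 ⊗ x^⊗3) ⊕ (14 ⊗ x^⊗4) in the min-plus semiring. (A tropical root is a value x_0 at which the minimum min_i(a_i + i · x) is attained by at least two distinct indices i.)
Roots: {-6, -5, -4, 0}

Each tropical root is a break point of the lower envelope of the lines y = a_i + i · x (there are 5 lines, with slopes 0, 1, ..., 4). Only the lines that attain the minimum somewhere contribute to roots; other lines are dominated. Here the surviving (envelope) indices are i = 4, i = 3, i = 2, i = 1, i = 0.
Intersections between consecutive envelope lines give the roots: for adjacent envelope indices i < j the intersection is x = (a_i − a_j) / (j − i). Reading off the sorted break points: {-6, -5, -4, 0}.
Verification: at each break x_0, at least two indices attain the minimum of min_i(a_i + i · x_0).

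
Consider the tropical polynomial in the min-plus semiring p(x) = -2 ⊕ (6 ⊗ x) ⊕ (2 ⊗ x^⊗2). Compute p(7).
p(7) = -2

A tropical monomial a ⊗ x^⊗i evaluates to a + i · x. Evaluating each term at x = 7:
  Term 0 contributes -2 + 0 · 7 = -2
  Term 1 contributes 6 + 1 · 7 = 13
  Term 2 contributes 2 + 2 · 7 = 16
p(7) = ⊕ of these = min[-2, 13, 16] = -2.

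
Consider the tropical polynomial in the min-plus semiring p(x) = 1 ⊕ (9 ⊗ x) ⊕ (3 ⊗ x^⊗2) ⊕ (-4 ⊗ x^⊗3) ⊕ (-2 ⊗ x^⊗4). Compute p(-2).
p(-2) = -10

A tropical monomial a ⊗ x^⊗i evaluates to a + i · x. Evaluating each term at x = -2:
  Term 0 contributes 1 + 0 · -2 = 1
  Term 1 contributes 9 + 1 · -2 = 7
  Term 2 contributes 3 + 2 · -2 = -1
  Term 3 contributes -4 + 3 · -2 = -10
  Term 4 contributes -2 + 4 · -2 = -10
p(-2) = ⊕ of these = min[1, 7, -1, -10, -10] = -10.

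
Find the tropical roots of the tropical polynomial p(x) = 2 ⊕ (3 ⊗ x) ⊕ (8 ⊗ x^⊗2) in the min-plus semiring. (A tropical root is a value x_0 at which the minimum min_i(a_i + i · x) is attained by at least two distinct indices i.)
Roots: {-5, -1}

Each tropical root is a break point of the lower envelope of the lines y = a_i + i · x (there are 3 lines, with slopes 0, 1, ..., 2). Only the lines that attain the minimum somewhere contribute to roots; other lines are dominated. Here the surviving (envelope) indices are i = 2, i = 1, i = 0.
Intersections between consecutive envelope lines give the roots: for adjacent envelope indices i < j the intersection is x = (a_i − a_j) / (j − i). Reading off the sorted break points: {-5, -1}.
Verification: at each break x_0, at least two indices attain the minimum of min_i(a_i + i · x_0).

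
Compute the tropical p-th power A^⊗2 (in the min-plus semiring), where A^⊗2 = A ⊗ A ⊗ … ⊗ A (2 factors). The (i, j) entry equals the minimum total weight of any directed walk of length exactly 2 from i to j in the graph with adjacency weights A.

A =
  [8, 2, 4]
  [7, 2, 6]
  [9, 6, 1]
A^⊗2 =
  [9, 4, 5]
  [9, 4, 7]
  [10, 7, 2]

Each entry (A^⊗2)_ij equals the minimum over all length-2 walks i = v_0 → v_1 → … → v_2 = j of Σ_t A[v_t][v_{t+1}]. For example, for (i, j) = (0, 2) we minimise over 3 possible intermediate vertex sequences; the minimum is 5, attained along the walk 0 → 2 → 2.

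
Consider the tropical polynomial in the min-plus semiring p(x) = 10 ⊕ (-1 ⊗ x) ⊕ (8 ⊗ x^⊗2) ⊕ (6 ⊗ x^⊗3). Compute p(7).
p(7) = 6

A tropical monomial a ⊗ x^⊗i evaluates to a + i · x. Evaluating each term at x = 7:
  Term 0 contributes 10 + 0 · 7 = 10
  Term 1 contributes -1 + 1 · 7 = 6
  Term 2 contributes 8 + 2 · 7 = 22
  Term 3 contributes 6 + 3 · 7 = 27
p(7) = ⊕ of these = min[10, 6, 22, 27] = 6.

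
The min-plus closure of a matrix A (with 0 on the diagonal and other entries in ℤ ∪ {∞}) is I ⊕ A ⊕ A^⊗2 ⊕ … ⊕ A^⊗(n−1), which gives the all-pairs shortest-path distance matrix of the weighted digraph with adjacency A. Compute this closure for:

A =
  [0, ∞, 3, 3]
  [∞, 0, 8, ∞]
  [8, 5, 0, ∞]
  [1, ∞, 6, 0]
Closure =
  [0, 8, 3, 3]
  [16, 0, 8, 19]
  [8, 5, 0, 11]
  [1, 9, 4, 0]

This is the Floyd-Warshall all-pairs shortest-path computation. For each intermediate vertex k = 0, 1, …, 3, update dist[i][j] ← min(dist[i][j], dist[i][k] + dist[k][j]). The final matrix gives, for each (i, j), the minimum total weight of any directed path from i to j (possibly empty when i = j).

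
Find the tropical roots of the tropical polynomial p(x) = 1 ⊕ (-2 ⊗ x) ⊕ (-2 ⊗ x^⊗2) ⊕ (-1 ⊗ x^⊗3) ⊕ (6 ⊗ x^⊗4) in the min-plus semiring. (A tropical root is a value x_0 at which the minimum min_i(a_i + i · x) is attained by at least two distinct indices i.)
Roots: {-7, -1, 0, 3}

Each tropical root is a break point of the lower envelope of the lines y = a_i + i · x (there are 5 lines, with slopes 0, 1, ..., 4). Only the lines that attain the minimum somewhere contribute to roots; other lines are dominated. Here the surviving (envelope) indices are i = 4, i = 3, i = 2, i = 1, i = 0.
Intersections between consecutive envelope lines give the roots: for adjacent envelope indices i < j the intersection is x = (a_i − a_j) / (j − i). Reading off the sorted break points: {-7, -1, 0, 3}.
Verification: at each break x_0, at least two indices attain the minimum of min_i(a_i + i · x_0).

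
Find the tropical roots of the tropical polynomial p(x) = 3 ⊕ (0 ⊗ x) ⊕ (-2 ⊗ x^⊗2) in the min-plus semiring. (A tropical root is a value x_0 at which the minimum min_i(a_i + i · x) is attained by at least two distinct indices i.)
Roots: {2, 3}

Each tropical root is a break point of the lower envelope of the lines y = a_i + i · x (there are 3 lines, with slopes 0, 1, ..., 2). Only the lines that attain the minimum somewhere contribute to roots; other lines are dominated. Here the surviving (envelope) indices are i = 2, i = 1, i = 0.
Intersections between consecutive envelope lines give the roots: for adjacent envelope indices i < j the intersection is x = (a_i − a_j) / (j − i). Reading off the sorted break points: {2, 3}.
Verification: at each break x_0, at least two indices attain the minimum of min_i(a_i + i · x_0).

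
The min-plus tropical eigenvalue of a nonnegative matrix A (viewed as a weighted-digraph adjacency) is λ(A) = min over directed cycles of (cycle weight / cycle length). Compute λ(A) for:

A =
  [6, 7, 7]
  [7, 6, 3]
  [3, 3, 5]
λ(A) = 3

Enumerate directed cycles and compute their means (weight / length). Sample:
  cycle 0 → 0: weight = 6, length = 1, mean = 6/1 ≈ 6.000
  cycle 1 → 1: weight = 6, length = 1, mean = 6/1 ≈ 6.000
  cycle 2 → 2: weight = 5, length = 1, mean = 5/1 ≈ 5.000
  cycle 0 → 1 → 0: weight = 14, length = 2, mean = 14/2 ≈ 7.000
  cycle 0 → 2 → 0: weight = 10, length = 2, mean = 10/2 ≈ 5.000
  cycle 1 → 0 → 1: weight = 14, length = 2, mean = 14/2 ≈ 7.000
Minimum mean = 3.000, attained e.g. along the cycle 1 → 2 → 1 with weight 6 and length 2. So λ(A) = 6/2 = 3.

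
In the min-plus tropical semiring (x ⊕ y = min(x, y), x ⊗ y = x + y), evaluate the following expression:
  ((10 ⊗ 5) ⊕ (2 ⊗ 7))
((10 ⊗ 5) ⊕ (2 ⊗ 7)) = 9

Expand innermost to outermost. Recall ⊕ takes the minimum of its arguments and ⊗ takes their sum. Working out the expression ((10 ⊗ 5) ⊕ (2 ⊗ 7)) gives 9.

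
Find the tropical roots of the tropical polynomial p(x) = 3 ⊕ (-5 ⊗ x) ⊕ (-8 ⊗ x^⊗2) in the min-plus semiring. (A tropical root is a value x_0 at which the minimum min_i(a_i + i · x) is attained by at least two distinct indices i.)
Roots: {3, 8}

Each tropical root is a break point of the lower envelope of the lines y = a_i + i · x (there are 3 lines, with slopes 0, 1, ..., 2). Only the lines that attain the minimum somewhere contribute to roots; other lines are dominated. Here the surviving (envelope) indices are i = 2, i = 1, i = 0.
Intersections between consecutive envelope lines give the roots: for adjacent envelope indices i < j the intersection is x = (a_i − a_j) / (j − i). Reading off the sorted break points: {3, 8}.
Verification: at each break x_0, at least two indices attain the minimum of min_i(a_i + i · x_0).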